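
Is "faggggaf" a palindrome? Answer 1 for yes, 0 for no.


Input: faggggaf
Reversed: faggggaf
  Compare pos 0 ('f') with pos 7 ('f'): match
  Compare pos 1 ('a') with pos 6 ('a'): match
  Compare pos 2 ('g') with pos 5 ('g'): match
  Compare pos 3 ('g') with pos 4 ('g'): match
Result: palindrome

1


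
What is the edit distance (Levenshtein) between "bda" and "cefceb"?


Computing edit distance: "bda" -> "cefceb"
DP table:
           c    e    f    c    e    b
      0    1    2    3    4    5    6
  b   1    1    2    3    4    5    5
  d   2    2    2    3    4    5    6
  a   3    3    3    3    4    5    6
Edit distance = dp[3][6] = 6

6


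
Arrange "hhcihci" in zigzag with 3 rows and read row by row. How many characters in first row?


Zigzag "hhcihci" into 3 rows:
Placing characters:
  'h' => row 0
  'h' => row 1
  'c' => row 2
  'i' => row 1
  'h' => row 0
  'c' => row 1
  'i' => row 2
Rows:
  Row 0: "hh"
  Row 1: "hic"
  Row 2: "ci"
First row length: 2

2


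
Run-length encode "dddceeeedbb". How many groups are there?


Input: dddceeeedbb
Scanning for consecutive runs:
  Group 1: 'd' x 3 (positions 0-2)
  Group 2: 'c' x 1 (positions 3-3)
  Group 3: 'e' x 4 (positions 4-7)
  Group 4: 'd' x 1 (positions 8-8)
  Group 5: 'b' x 2 (positions 9-10)
Total groups: 5

5


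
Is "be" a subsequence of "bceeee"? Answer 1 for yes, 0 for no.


Check if "be" is a subsequence of "bceeee"
Greedy scan:
  Position 0 ('b'): matches sub[0] = 'b'
  Position 1 ('c'): no match needed
  Position 2 ('e'): matches sub[1] = 'e'
  Position 3 ('e'): no match needed
  Position 4 ('e'): no match needed
  Position 5 ('e'): no match needed
All 2 characters matched => is a subsequence

1


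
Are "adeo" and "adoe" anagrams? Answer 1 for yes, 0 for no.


Strings: "adeo", "adoe"
Sorted first:  adeo
Sorted second: adeo
Sorted forms match => anagrams

1


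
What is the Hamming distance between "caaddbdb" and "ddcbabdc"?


Comparing "caaddbdb" and "ddcbabdc" position by position:
  Position 0: 'c' vs 'd' => differ
  Position 1: 'a' vs 'd' => differ
  Position 2: 'a' vs 'c' => differ
  Position 3: 'd' vs 'b' => differ
  Position 4: 'd' vs 'a' => differ
  Position 5: 'b' vs 'b' => same
  Position 6: 'd' vs 'd' => same
  Position 7: 'b' vs 'c' => differ
Total differences (Hamming distance): 6

6


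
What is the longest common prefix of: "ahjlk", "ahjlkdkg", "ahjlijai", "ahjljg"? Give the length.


Words: ahjlk, ahjlkdkg, ahjlijai, ahjljg
  Position 0: all 'a' => match
  Position 1: all 'h' => match
  Position 2: all 'j' => match
  Position 3: all 'l' => match
  Position 4: ('k', 'k', 'i', 'j') => mismatch, stop
LCP = "ahjl" (length 4)

4


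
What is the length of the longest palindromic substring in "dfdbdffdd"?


Input: "dfdbdffdd"
Checking substrings for palindromes:
  [1:6] "fdbdf" (len 5) => palindrome
  [4:8] "dffd" (len 4) => palindrome
  [0:3] "dfd" (len 3) => palindrome
  [2:5] "dbd" (len 3) => palindrome
  [5:7] "ff" (len 2) => palindrome
  [7:9] "dd" (len 2) => palindrome
Longest palindromic substring: "fdbdf" with length 5

5


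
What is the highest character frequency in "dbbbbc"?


Input: dbbbbc
Character counts:
  'b': 4
  'c': 1
  'd': 1
Maximum frequency: 4

4


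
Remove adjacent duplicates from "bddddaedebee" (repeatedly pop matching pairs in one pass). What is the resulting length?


Input: bddddaedebee
Stack-based adjacent duplicate removal:
  Read 'b': push. Stack: b
  Read 'd': push. Stack: bd
  Read 'd': matches stack top 'd' => pop. Stack: b
  Read 'd': push. Stack: bd
  Read 'd': matches stack top 'd' => pop. Stack: b
  Read 'a': push. Stack: ba
  Read 'e': push. Stack: bae
  Read 'd': push. Stack: baed
  Read 'e': push. Stack: baede
  Read 'b': push. Stack: baedeb
  Read 'e': push. Stack: baedebe
  Read 'e': matches stack top 'e' => pop. Stack: baedeb
Final stack: "baedeb" (length 6)

6


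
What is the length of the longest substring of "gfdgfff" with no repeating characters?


Input: "gfdgfff"
Sliding window (track last position of each char):
  Position 0 ('g'): window [0,0] length 1 -- new best
  Position 1 ('f'): window [0,1] length 2 -- new best
  Position 2 ('d'): window [0,2] length 3 -- new best
  Position 3 ('g'): repeat (last at 0), move window start to 1
  Position 3 ('g'): window [1,3] length 3
  Position 4 ('f'): repeat (last at 1), move window start to 2
  Position 4 ('f'): window [2,4] length 3
  Position 5 ('f'): repeat (last at 4), move window start to 5
  Position 5 ('f'): window [5,5] length 1
  Position 6 ('f'): repeat (last at 5), move window start to 6
  Position 6 ('f'): window [6,6] length 1
Longest substring with no repeats: "gfd" with length 3

3


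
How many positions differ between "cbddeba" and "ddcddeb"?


Comparing "cbddeba" and "ddcddeb" position by position:
  Position 0: 'c' vs 'd' => DIFFER
  Position 1: 'b' vs 'd' => DIFFER
  Position 2: 'd' vs 'c' => DIFFER
  Position 3: 'd' vs 'd' => same
  Position 4: 'e' vs 'd' => DIFFER
  Position 5: 'b' vs 'e' => DIFFER
  Position 6: 'a' vs 'b' => DIFFER
Positions that differ: 6

6


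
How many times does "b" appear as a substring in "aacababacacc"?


Searching for "b" in "aacababacacc"
Scanning each position:
  Position 0: "a" => no
  Position 1: "a" => no
  Position 2: "c" => no
  Position 3: "a" => no
  Position 4: "b" => MATCH
  Position 5: "a" => no
  Position 6: "b" => MATCH
  Position 7: "a" => no
  Position 8: "c" => no
  Position 9: "a" => no
  Position 10: "c" => no
  Position 11: "c" => no
Total occurrences: 2

2


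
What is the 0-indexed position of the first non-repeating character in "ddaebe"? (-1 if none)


Input: ddaebe
Character frequencies:
  'a': 1
  'b': 1
  'd': 2
  'e': 2
Scanning left to right for freq == 1:
  Position 0 ('d'): freq=2, skip
  Position 1 ('d'): freq=2, skip
  Position 2 ('a'): unique! => answer = 2

2


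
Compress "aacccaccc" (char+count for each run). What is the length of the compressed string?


Input: aacccaccc
Runs:
  'a' x 2 => "a2"
  'c' x 3 => "c3"
  'a' x 1 => "a1"
  'c' x 3 => "c3"
Compressed: "a2c3a1c3"
Compressed length: 8

8


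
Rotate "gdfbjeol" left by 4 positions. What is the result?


Input: "gdfbjeol", rotate left by 4
First 4 characters: "gdfb"
Remaining characters: "jeol"
Concatenate remaining + first: "jeol" + "gdfb" = "jeolgdfb"

jeolgdfb


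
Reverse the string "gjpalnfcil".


Input: gjpalnfcil
Reading characters right to left:
  Position 9: 'l'
  Position 8: 'i'
  Position 7: 'c'
  Position 6: 'f'
  Position 5: 'n'
  Position 4: 'l'
  Position 3: 'a'
  Position 2: 'p'
  Position 1: 'j'
  Position 0: 'g'
Reversed: licfnlapjg

licfnlapjg


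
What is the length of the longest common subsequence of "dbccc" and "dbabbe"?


LCS of "dbccc" and "dbabbe"
DP table:
           d    b    a    b    b    e
      0    0    0    0    0    0    0
  d   0    1    1    1    1    1    1
  b   0    1    2    2    2    2    2
  c   0    1    2    2    2    2    2
  c   0    1    2    2    2    2    2
  c   0    1    2    2    2    2    2
LCS length = dp[5][6] = 2

2


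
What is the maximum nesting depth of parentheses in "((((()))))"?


Input: "((((()))))"
Tracking depth:
  Position 0 '(': depth becomes 1
  Position 1 '(': depth becomes 2
  Position 2 '(': depth becomes 3
  Position 3 '(': depth becomes 4
  Position 4 '(': depth becomes 5
  Position 5 ')': depth becomes 4
  Position 6 ')': depth becomes 3
  Position 7 ')': depth becomes 2
  Position 8 ')': depth becomes 1
  Position 9 ')': depth becomes 0
Maximum depth reached: 5

5


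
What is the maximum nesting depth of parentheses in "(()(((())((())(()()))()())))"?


Input: "(()(((())((())(()()))()())))"
Tracking depth:
  Position 0 '(': depth becomes 1
  Position 1 '(': depth becomes 2
  Position 2 ')': depth becomes 1
  Position 3 '(': depth becomes 2
  Position 4 '(': depth becomes 3
  Position 5 '(': depth becomes 4
  Position 6 '(': depth becomes 5
  Position 7 ')': depth becomes 4
  Position 8 ')': depth becomes 3
  Position 9 '(': depth becomes 4
  Position 10 '(': depth becomes 5
  Position 11 '(': depth becomes 6
  Position 12 ')': depth becomes 5
  Position 13 ')': depth becomes 4
  Position 14 '(': depth becomes 5
  Position 15 '(': depth becomes 6
  Position 16 ')': depth becomes 5
  Position 17 '(': depth becomes 6
  Position 18 ')': depth becomes 5
  Position 19 ')': depth becomes 4
  Position 20 ')': depth becomes 3
  Position 21 '(': depth becomes 4
  Position 22 ')': depth becomes 3
  Position 23 '(': depth becomes 4
  Position 24 ')': depth becomes 3
  Position 25 ')': depth becomes 2
  Position 26 ')': depth becomes 1
  Position 27 ')': depth becomes 0
Maximum depth reached: 6

6


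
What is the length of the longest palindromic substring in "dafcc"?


Input: "dafcc"
Checking substrings for palindromes:
  [3:5] "cc" (len 2) => palindrome
Longest palindromic substring: "cc" with length 2

2


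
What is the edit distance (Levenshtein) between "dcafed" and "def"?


Computing edit distance: "dcafed" -> "def"
DP table:
           d    e    f
      0    1    2    3
  d   1    0    1    2
  c   2    1    1    2
  a   3    2    2    2
  f   4    3    3    2
  e   5    4    3    3
  d   6    5    4    4
Edit distance = dp[6][3] = 4

4


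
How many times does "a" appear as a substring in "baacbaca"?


Searching for "a" in "baacbaca"
Scanning each position:
  Position 0: "b" => no
  Position 1: "a" => MATCH
  Position 2: "a" => MATCH
  Position 3: "c" => no
  Position 4: "b" => no
  Position 5: "a" => MATCH
  Position 6: "c" => no
  Position 7: "a" => MATCH
Total occurrences: 4

4


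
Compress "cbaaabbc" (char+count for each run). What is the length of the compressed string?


Input: cbaaabbc
Runs:
  'c' x 1 => "c1"
  'b' x 1 => "b1"
  'a' x 3 => "a3"
  'b' x 2 => "b2"
  'c' x 1 => "c1"
Compressed: "c1b1a3b2c1"
Compressed length: 10

10


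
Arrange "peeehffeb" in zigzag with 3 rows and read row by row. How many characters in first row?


Zigzag "peeehffeb" into 3 rows:
Placing characters:
  'p' => row 0
  'e' => row 1
  'e' => row 2
  'e' => row 1
  'h' => row 0
  'f' => row 1
  'f' => row 2
  'e' => row 1
  'b' => row 0
Rows:
  Row 0: "phb"
  Row 1: "eefe"
  Row 2: "ef"
First row length: 3

3


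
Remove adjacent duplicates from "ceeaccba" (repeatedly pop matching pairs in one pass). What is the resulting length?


Input: ceeaccba
Stack-based adjacent duplicate removal:
  Read 'c': push. Stack: c
  Read 'e': push. Stack: ce
  Read 'e': matches stack top 'e' => pop. Stack: c
  Read 'a': push. Stack: ca
  Read 'c': push. Stack: cac
  Read 'c': matches stack top 'c' => pop. Stack: ca
  Read 'b': push. Stack: cab
  Read 'a': push. Stack: caba
Final stack: "caba" (length 4)

4


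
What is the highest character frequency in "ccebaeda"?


Input: ccebaeda
Character counts:
  'a': 2
  'b': 1
  'c': 2
  'd': 1
  'e': 2
Maximum frequency: 2

2


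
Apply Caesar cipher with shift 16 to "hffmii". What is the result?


Caesar cipher: shift "hffmii" by 16
  'h' (pos 7) + 16 = pos 23 = 'x'
  'f' (pos 5) + 16 = pos 21 = 'v'
  'f' (pos 5) + 16 = pos 21 = 'v'
  'm' (pos 12) + 16 = pos 2 = 'c'
  'i' (pos 8) + 16 = pos 24 = 'y'
  'i' (pos 8) + 16 = pos 24 = 'y'
Result: xvvcyy

xvvcyy


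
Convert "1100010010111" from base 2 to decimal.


Input: "1100010010111" in base 2
Positional expansion:
  Digit '1' (value 1) x 2^12 = 4096
  Digit '1' (value 1) x 2^11 = 2048
  Digit '0' (value 0) x 2^10 = 0
  Digit '0' (value 0) x 2^9 = 0
  Digit '0' (value 0) x 2^8 = 0
  Digit '1' (value 1) x 2^7 = 128
  Digit '0' (value 0) x 2^6 = 0
  Digit '0' (value 0) x 2^5 = 0
  Digit '1' (value 1) x 2^4 = 16
  Digit '0' (value 0) x 2^3 = 0
  Digit '1' (value 1) x 2^2 = 4
  Digit '1' (value 1) x 2^1 = 2
  Digit '1' (value 1) x 2^0 = 1
Sum = 6295

6295


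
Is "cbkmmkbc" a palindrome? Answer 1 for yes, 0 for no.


Input: cbkmmkbc
Reversed: cbkmmkbc
  Compare pos 0 ('c') with pos 7 ('c'): match
  Compare pos 1 ('b') with pos 6 ('b'): match
  Compare pos 2 ('k') with pos 5 ('k'): match
  Compare pos 3 ('m') with pos 4 ('m'): match
Result: palindrome

1


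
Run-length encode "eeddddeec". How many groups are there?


Input: eeddddeec
Scanning for consecutive runs:
  Group 1: 'e' x 2 (positions 0-1)
  Group 2: 'd' x 4 (positions 2-5)
  Group 3: 'e' x 2 (positions 6-7)
  Group 4: 'c' x 1 (positions 8-8)
Total groups: 4

4


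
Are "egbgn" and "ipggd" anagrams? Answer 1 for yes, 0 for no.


Strings: "egbgn", "ipggd"
Sorted first:  beggn
Sorted second: dggip
Differ at position 0: 'b' vs 'd' => not anagrams

0


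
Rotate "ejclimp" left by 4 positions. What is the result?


Input: "ejclimp", rotate left by 4
First 4 characters: "ejcl"
Remaining characters: "imp"
Concatenate remaining + first: "imp" + "ejcl" = "impejcl"

impejcl


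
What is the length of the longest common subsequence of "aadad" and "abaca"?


LCS of "aadad" and "abaca"
DP table:
           a    b    a    c    a
      0    0    0    0    0    0
  a   0    1    1    1    1    1
  a   0    1    1    2    2    2
  d   0    1    1    2    2    2
  a   0    1    1    2    2    3
  d   0    1    1    2    2    3
LCS length = dp[5][5] = 3

3


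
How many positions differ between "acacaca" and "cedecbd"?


Comparing "acacaca" and "cedecbd" position by position:
  Position 0: 'a' vs 'c' => DIFFER
  Position 1: 'c' vs 'e' => DIFFER
  Position 2: 'a' vs 'd' => DIFFER
  Position 3: 'c' vs 'e' => DIFFER
  Position 4: 'a' vs 'c' => DIFFER
  Position 5: 'c' vs 'b' => DIFFER
  Position 6: 'a' vs 'd' => DIFFER
Positions that differ: 7

7


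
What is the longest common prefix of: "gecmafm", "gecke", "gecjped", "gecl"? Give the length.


Words: gecmafm, gecke, gecjped, gecl
  Position 0: all 'g' => match
  Position 1: all 'e' => match
  Position 2: all 'c' => match
  Position 3: ('m', 'k', 'j', 'l') => mismatch, stop
LCP = "gec" (length 3)

3


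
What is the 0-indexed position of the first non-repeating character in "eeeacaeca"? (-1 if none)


Input: eeeacaeca
Character frequencies:
  'a': 3
  'c': 2
  'e': 4
Scanning left to right for freq == 1:
  Position 0 ('e'): freq=4, skip
  Position 1 ('e'): freq=4, skip
  Position 2 ('e'): freq=4, skip
  Position 3 ('a'): freq=3, skip
  Position 4 ('c'): freq=2, skip
  Position 5 ('a'): freq=3, skip
  Position 6 ('e'): freq=4, skip
  Position 7 ('c'): freq=2, skip
  Position 8 ('a'): freq=3, skip
  No unique character found => answer = -1

-1


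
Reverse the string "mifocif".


Input: mifocif
Reading characters right to left:
  Position 6: 'f'
  Position 5: 'i'
  Position 4: 'c'
  Position 3: 'o'
  Position 2: 'f'
  Position 1: 'i'
  Position 0: 'm'
Reversed: ficofim

ficofim


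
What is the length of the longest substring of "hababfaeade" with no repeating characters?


Input: "hababfaeade"
Sliding window (track last position of each char):
  Position 0 ('h'): window [0,0] length 1 -- new best
  Position 1 ('a'): window [0,1] length 2 -- new best
  Position 2 ('b'): window [0,2] length 3 -- new best
  Position 3 ('a'): repeat (last at 1), move window start to 2
  Position 3 ('a'): window [2,3] length 2
  Position 4 ('b'): repeat (last at 2), move window start to 3
  Position 4 ('b'): window [3,4] length 2
  Position 5 ('f'): window [3,5] length 3
  Position 6 ('a'): repeat (last at 3), move window start to 4
  Position 6 ('a'): window [4,6] length 3
  Position 7 ('e'): window [4,7] length 4 -- new best
  Position 8 ('a'): repeat (last at 6), move window start to 7
  Position 8 ('a'): window [7,8] length 2
  Position 9 ('d'): window [7,9] length 3
  Position 10 ('e'): repeat (last at 7), move window start to 8
  Position 10 ('e'): window [8,10] length 3
Longest substring with no repeats: "bfae" with length 4

4


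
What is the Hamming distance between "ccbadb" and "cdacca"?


Comparing "ccbadb" and "cdacca" position by position:
  Position 0: 'c' vs 'c' => same
  Position 1: 'c' vs 'd' => differ
  Position 2: 'b' vs 'a' => differ
  Position 3: 'a' vs 'c' => differ
  Position 4: 'd' vs 'c' => differ
  Position 5: 'b' vs 'a' => differ
Total differences (Hamming distance): 5

5


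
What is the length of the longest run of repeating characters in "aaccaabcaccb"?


Input: "aaccaabcaccb"
Scanning for longest run:
  Position 1 ('a'): continues run of 'a', length=2
  Position 2 ('c'): new char, reset run to 1
  Position 3 ('c'): continues run of 'c', length=2
  Position 4 ('a'): new char, reset run to 1
  Position 5 ('a'): continues run of 'a', length=2
  Position 6 ('b'): new char, reset run to 1
  Position 7 ('c'): new char, reset run to 1
  Position 8 ('a'): new char, reset run to 1
  Position 9 ('c'): new char, reset run to 1
  Position 10 ('c'): continues run of 'c', length=2
  Position 11 ('b'): new char, reset run to 1
Longest run: 'a' with length 2

2


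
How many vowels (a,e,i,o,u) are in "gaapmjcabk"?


Input: gaapmjcabk
Checking each character:
  'g' at position 0: consonant
  'a' at position 1: vowel (running total: 1)
  'a' at position 2: vowel (running total: 2)
  'p' at position 3: consonant
  'm' at position 4: consonant
  'j' at position 5: consonant
  'c' at position 6: consonant
  'a' at position 7: vowel (running total: 3)
  'b' at position 8: consonant
  'k' at position 9: consonant
Total vowels: 3

3


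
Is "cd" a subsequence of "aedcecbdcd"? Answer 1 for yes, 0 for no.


Check if "cd" is a subsequence of "aedcecbdcd"
Greedy scan:
  Position 0 ('a'): no match needed
  Position 1 ('e'): no match needed
  Position 2 ('d'): no match needed
  Position 3 ('c'): matches sub[0] = 'c'
  Position 4 ('e'): no match needed
  Position 5 ('c'): no match needed
  Position 6 ('b'): no match needed
  Position 7 ('d'): matches sub[1] = 'd'
  Position 8 ('c'): no match needed
  Position 9 ('d'): no match needed
All 2 characters matched => is a subsequence

1


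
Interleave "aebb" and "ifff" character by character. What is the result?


Interleaving "aebb" and "ifff":
  Position 0: 'a' from first, 'i' from second => "ai"
  Position 1: 'e' from first, 'f' from second => "ef"
  Position 2: 'b' from first, 'f' from second => "bf"
  Position 3: 'b' from first, 'f' from second => "bf"
Result: aiefbfbf

aiefbfbf


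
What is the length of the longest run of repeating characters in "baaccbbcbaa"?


Input: "baaccbbcbaa"
Scanning for longest run:
  Position 1 ('a'): new char, reset run to 1
  Position 2 ('a'): continues run of 'a', length=2
  Position 3 ('c'): new char, reset run to 1
  Position 4 ('c'): continues run of 'c', length=2
  Position 5 ('b'): new char, reset run to 1
  Position 6 ('b'): continues run of 'b', length=2
  Position 7 ('c'): new char, reset run to 1
  Position 8 ('b'): new char, reset run to 1
  Position 9 ('a'): new char, reset run to 1
  Position 10 ('a'): continues run of 'a', length=2
Longest run: 'a' with length 2

2


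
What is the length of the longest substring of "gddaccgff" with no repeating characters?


Input: "gddaccgff"
Sliding window (track last position of each char):
  Position 0 ('g'): window [0,0] length 1 -- new best
  Position 1 ('d'): window [0,1] length 2 -- new best
  Position 2 ('d'): repeat (last at 1), move window start to 2
  Position 2 ('d'): window [2,2] length 1
  Position 3 ('a'): window [2,3] length 2
  Position 4 ('c'): window [2,4] length 3 -- new best
  Position 5 ('c'): repeat (last at 4), move window start to 5
  Position 5 ('c'): window [5,5] length 1
  Position 6 ('g'): window [5,6] length 2
  Position 7 ('f'): window [5,7] length 3
  Position 8 ('f'): repeat (last at 7), move window start to 8
  Position 8 ('f'): window [8,8] length 1
Longest substring with no repeats: "dac" with length 3

3


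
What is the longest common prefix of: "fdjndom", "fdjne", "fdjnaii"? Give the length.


Words: fdjndom, fdjne, fdjnaii
  Position 0: all 'f' => match
  Position 1: all 'd' => match
  Position 2: all 'j' => match
  Position 3: all 'n' => match
  Position 4: ('d', 'e', 'a') => mismatch, stop
LCP = "fdjn" (length 4)

4


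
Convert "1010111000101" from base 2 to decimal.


Input: "1010111000101" in base 2
Positional expansion:
  Digit '1' (value 1) x 2^12 = 4096
  Digit '0' (value 0) x 2^11 = 0
  Digit '1' (value 1) x 2^10 = 1024
  Digit '0' (value 0) x 2^9 = 0
  Digit '1' (value 1) x 2^8 = 256
  Digit '1' (value 1) x 2^7 = 128
  Digit '1' (value 1) x 2^6 = 64
  Digit '0' (value 0) x 2^5 = 0
  Digit '0' (value 0) x 2^4 = 0
  Digit '0' (value 0) x 2^3 = 0
  Digit '1' (value 1) x 2^2 = 4
  Digit '0' (value 0) x 2^1 = 0
  Digit '1' (value 1) x 2^0 = 1
Sum = 5573

5573


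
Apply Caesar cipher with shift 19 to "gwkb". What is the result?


Caesar cipher: shift "gwkb" by 19
  'g' (pos 6) + 19 = pos 25 = 'z'
  'w' (pos 22) + 19 = pos 15 = 'p'
  'k' (pos 10) + 19 = pos 3 = 'd'
  'b' (pos 1) + 19 = pos 20 = 'u'
Result: zpdu

zpdu


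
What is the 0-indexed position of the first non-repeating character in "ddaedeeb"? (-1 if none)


Input: ddaedeeb
Character frequencies:
  'a': 1
  'b': 1
  'd': 3
  'e': 3
Scanning left to right for freq == 1:
  Position 0 ('d'): freq=3, skip
  Position 1 ('d'): freq=3, skip
  Position 2 ('a'): unique! => answer = 2

2


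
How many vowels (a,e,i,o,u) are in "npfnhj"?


Input: npfnhj
Checking each character:
  'n' at position 0: consonant
  'p' at position 1: consonant
  'f' at position 2: consonant
  'n' at position 3: consonant
  'h' at position 4: consonant
  'j' at position 5: consonant
Total vowels: 0

0


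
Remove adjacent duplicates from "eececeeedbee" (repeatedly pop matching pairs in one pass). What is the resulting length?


Input: eececeeedbee
Stack-based adjacent duplicate removal:
  Read 'e': push. Stack: e
  Read 'e': matches stack top 'e' => pop. Stack: (empty)
  Read 'c': push. Stack: c
  Read 'e': push. Stack: ce
  Read 'c': push. Stack: cec
  Read 'e': push. Stack: cece
  Read 'e': matches stack top 'e' => pop. Stack: cec
  Read 'e': push. Stack: cece
  Read 'd': push. Stack: ceced
  Read 'b': push. Stack: cecedb
  Read 'e': push. Stack: cecedbe
  Read 'e': matches stack top 'e' => pop. Stack: cecedb
Final stack: "cecedb" (length 6)

6


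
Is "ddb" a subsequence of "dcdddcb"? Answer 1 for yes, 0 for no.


Check if "ddb" is a subsequence of "dcdddcb"
Greedy scan:
  Position 0 ('d'): matches sub[0] = 'd'
  Position 1 ('c'): no match needed
  Position 2 ('d'): matches sub[1] = 'd'
  Position 3 ('d'): no match needed
  Position 4 ('d'): no match needed
  Position 5 ('c'): no match needed
  Position 6 ('b'): matches sub[2] = 'b'
All 3 characters matched => is a subsequence

1


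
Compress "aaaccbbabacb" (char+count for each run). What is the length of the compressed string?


Input: aaaccbbabacb
Runs:
  'a' x 3 => "a3"
  'c' x 2 => "c2"
  'b' x 2 => "b2"
  'a' x 1 => "a1"
  'b' x 1 => "b1"
  'a' x 1 => "a1"
  'c' x 1 => "c1"
  'b' x 1 => "b1"
Compressed: "a3c2b2a1b1a1c1b1"
Compressed length: 16

16


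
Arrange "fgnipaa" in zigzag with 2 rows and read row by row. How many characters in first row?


Zigzag "fgnipaa" into 2 rows:
Placing characters:
  'f' => row 0
  'g' => row 1
  'n' => row 0
  'i' => row 1
  'p' => row 0
  'a' => row 1
  'a' => row 0
Rows:
  Row 0: "fnpa"
  Row 1: "gia"
First row length: 4

4


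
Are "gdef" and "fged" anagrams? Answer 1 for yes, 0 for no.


Strings: "gdef", "fged"
Sorted first:  defg
Sorted second: defg
Sorted forms match => anagrams

1


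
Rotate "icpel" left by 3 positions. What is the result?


Input: "icpel", rotate left by 3
First 3 characters: "icp"
Remaining characters: "el"
Concatenate remaining + first: "el" + "icp" = "elicp"

elicp


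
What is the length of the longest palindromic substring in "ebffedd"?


Input: "ebffedd"
Checking substrings for palindromes:
  [2:4] "ff" (len 2) => palindrome
  [5:7] "dd" (len 2) => palindrome
Longest palindromic substring: "ff" with length 2

2


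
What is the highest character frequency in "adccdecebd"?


Input: adccdecebd
Character counts:
  'a': 1
  'b': 1
  'c': 3
  'd': 3
  'e': 2
Maximum frequency: 3

3


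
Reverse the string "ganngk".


Input: ganngk
Reading characters right to left:
  Position 5: 'k'
  Position 4: 'g'
  Position 3: 'n'
  Position 2: 'n'
  Position 1: 'a'
  Position 0: 'g'
Reversed: kgnnag

kgnnag


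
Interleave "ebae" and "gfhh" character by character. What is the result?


Interleaving "ebae" and "gfhh":
  Position 0: 'e' from first, 'g' from second => "eg"
  Position 1: 'b' from first, 'f' from second => "bf"
  Position 2: 'a' from first, 'h' from second => "ah"
  Position 3: 'e' from first, 'h' from second => "eh"
Result: egbfaheh

egbfaheh


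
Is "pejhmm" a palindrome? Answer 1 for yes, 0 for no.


Input: pejhmm
Reversed: mmhjep
  Compare pos 0 ('p') with pos 5 ('m'): MISMATCH
  Compare pos 1 ('e') with pos 4 ('m'): MISMATCH
  Compare pos 2 ('j') with pos 3 ('h'): MISMATCH
Result: not a palindrome

0


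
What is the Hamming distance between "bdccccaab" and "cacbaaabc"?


Comparing "bdccccaab" and "cacbaaabc" position by position:
  Position 0: 'b' vs 'c' => differ
  Position 1: 'd' vs 'a' => differ
  Position 2: 'c' vs 'c' => same
  Position 3: 'c' vs 'b' => differ
  Position 4: 'c' vs 'a' => differ
  Position 5: 'c' vs 'a' => differ
  Position 6: 'a' vs 'a' => same
  Position 7: 'a' vs 'b' => differ
  Position 8: 'b' vs 'c' => differ
Total differences (Hamming distance): 7

7


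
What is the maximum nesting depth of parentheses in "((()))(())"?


Input: "((()))(())"
Tracking depth:
  Position 0 '(': depth becomes 1
  Position 1 '(': depth becomes 2
  Position 2 '(': depth becomes 3
  Position 3 ')': depth becomes 2
  Position 4 ')': depth becomes 1
  Position 5 ')': depth becomes 0
  Position 6 '(': depth becomes 1
  Position 7 '(': depth becomes 2
  Position 8 ')': depth becomes 1
  Position 9 ')': depth becomes 0
Maximum depth reached: 3

3


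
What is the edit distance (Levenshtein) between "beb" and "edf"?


Computing edit distance: "beb" -> "edf"
DP table:
           e    d    f
      0    1    2    3
  b   1    1    2    3
  e   2    1    2    3
  b   3    2    2    3
Edit distance = dp[3][3] = 3

3


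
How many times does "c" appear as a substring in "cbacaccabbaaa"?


Searching for "c" in "cbacaccabbaaa"
Scanning each position:
  Position 0: "c" => MATCH
  Position 1: "b" => no
  Position 2: "a" => no
  Position 3: "c" => MATCH
  Position 4: "a" => no
  Position 5: "c" => MATCH
  Position 6: "c" => MATCH
  Position 7: "a" => no
  Position 8: "b" => no
  Position 9: "b" => no
  Position 10: "a" => no
  Position 11: "a" => no
  Position 12: "a" => no
Total occurrences: 4

4


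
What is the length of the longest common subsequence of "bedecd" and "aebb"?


LCS of "bedecd" and "aebb"
DP table:
           a    e    b    b
      0    0    0    0    0
  b   0    0    0    1    1
  e   0    0    1    1    1
  d   0    0    1    1    1
  e   0    0    1    1    1
  c   0    0    1    1    1
  d   0    0    1    1    1
LCS length = dp[6][4] = 1

1


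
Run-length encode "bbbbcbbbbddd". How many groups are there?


Input: bbbbcbbbbddd
Scanning for consecutive runs:
  Group 1: 'b' x 4 (positions 0-3)
  Group 2: 'c' x 1 (positions 4-4)
  Group 3: 'b' x 4 (positions 5-8)
  Group 4: 'd' x 3 (positions 9-11)
Total groups: 4

4


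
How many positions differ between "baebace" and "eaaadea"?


Comparing "baebace" and "eaaadea" position by position:
  Position 0: 'b' vs 'e' => DIFFER
  Position 1: 'a' vs 'a' => same
  Position 2: 'e' vs 'a' => DIFFER
  Position 3: 'b' vs 'a' => DIFFER
  Position 4: 'a' vs 'd' => DIFFER
  Position 5: 'c' vs 'e' => DIFFER
  Position 6: 'e' vs 'a' => DIFFER
Positions that differ: 6

6


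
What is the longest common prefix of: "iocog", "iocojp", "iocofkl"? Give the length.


Words: iocog, iocojp, iocofkl
  Position 0: all 'i' => match
  Position 1: all 'o' => match
  Position 2: all 'c' => match
  Position 3: all 'o' => match
  Position 4: ('g', 'j', 'f') => mismatch, stop
LCP = "ioco" (length 4)

4


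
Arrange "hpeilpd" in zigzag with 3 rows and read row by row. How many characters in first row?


Zigzag "hpeilpd" into 3 rows:
Placing characters:
  'h' => row 0
  'p' => row 1
  'e' => row 2
  'i' => row 1
  'l' => row 0
  'p' => row 1
  'd' => row 2
Rows:
  Row 0: "hl"
  Row 1: "pip"
  Row 2: "ed"
First row length: 2

2


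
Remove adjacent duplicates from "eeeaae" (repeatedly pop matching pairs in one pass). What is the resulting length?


Input: eeeaae
Stack-based adjacent duplicate removal:
  Read 'e': push. Stack: e
  Read 'e': matches stack top 'e' => pop. Stack: (empty)
  Read 'e': push. Stack: e
  Read 'a': push. Stack: ea
  Read 'a': matches stack top 'a' => pop. Stack: e
  Read 'e': matches stack top 'e' => pop. Stack: (empty)
Final stack: "" (length 0)

0


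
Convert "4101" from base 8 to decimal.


Input: "4101" in base 8
Positional expansion:
  Digit '4' (value 4) x 8^3 = 2048
  Digit '1' (value 1) x 8^2 = 64
  Digit '0' (value 0) x 8^1 = 0
  Digit '1' (value 1) x 8^0 = 1
Sum = 2113

2113


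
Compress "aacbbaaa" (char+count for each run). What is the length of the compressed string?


Input: aacbbaaa
Runs:
  'a' x 2 => "a2"
  'c' x 1 => "c1"
  'b' x 2 => "b2"
  'a' x 3 => "a3"
Compressed: "a2c1b2a3"
Compressed length: 8

8


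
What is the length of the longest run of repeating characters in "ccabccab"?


Input: "ccabccab"
Scanning for longest run:
  Position 1 ('c'): continues run of 'c', length=2
  Position 2 ('a'): new char, reset run to 1
  Position 3 ('b'): new char, reset run to 1
  Position 4 ('c'): new char, reset run to 1
  Position 5 ('c'): continues run of 'c', length=2
  Position 6 ('a'): new char, reset run to 1
  Position 7 ('b'): new char, reset run to 1
Longest run: 'c' with length 2

2


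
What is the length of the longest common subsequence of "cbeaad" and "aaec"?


LCS of "cbeaad" and "aaec"
DP table:
           a    a    e    c
      0    0    0    0    0
  c   0    0    0    0    1
  b   0    0    0    0    1
  e   0    0    0    1    1
  a   0    1    1    1    1
  a   0    1    2    2    2
  d   0    1    2    2    2
LCS length = dp[6][4] = 2

2


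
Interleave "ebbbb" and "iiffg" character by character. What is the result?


Interleaving "ebbbb" and "iiffg":
  Position 0: 'e' from first, 'i' from second => "ei"
  Position 1: 'b' from first, 'i' from second => "bi"
  Position 2: 'b' from first, 'f' from second => "bf"
  Position 3: 'b' from first, 'f' from second => "bf"
  Position 4: 'b' from first, 'g' from second => "bg"
Result: eibibfbfbg

eibibfbfbg


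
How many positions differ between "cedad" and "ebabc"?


Comparing "cedad" and "ebabc" position by position:
  Position 0: 'c' vs 'e' => DIFFER
  Position 1: 'e' vs 'b' => DIFFER
  Position 2: 'd' vs 'a' => DIFFER
  Position 3: 'a' vs 'b' => DIFFER
  Position 4: 'd' vs 'c' => DIFFER
Positions that differ: 5

5


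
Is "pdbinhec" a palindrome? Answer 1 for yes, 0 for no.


Input: pdbinhec
Reversed: cehnibdp
  Compare pos 0 ('p') with pos 7 ('c'): MISMATCH
  Compare pos 1 ('d') with pos 6 ('e'): MISMATCH
  Compare pos 2 ('b') with pos 5 ('h'): MISMATCH
  Compare pos 3 ('i') with pos 4 ('n'): MISMATCH
Result: not a palindrome

0


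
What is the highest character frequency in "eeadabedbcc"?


Input: eeadabedbcc
Character counts:
  'a': 2
  'b': 2
  'c': 2
  'd': 2
  'e': 3
Maximum frequency: 3

3


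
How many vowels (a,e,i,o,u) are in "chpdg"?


Input: chpdg
Checking each character:
  'c' at position 0: consonant
  'h' at position 1: consonant
  'p' at position 2: consonant
  'd' at position 3: consonant
  'g' at position 4: consonant
Total vowels: 0

0


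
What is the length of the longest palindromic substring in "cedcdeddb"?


Input: "cedcdeddb"
Checking substrings for palindromes:
  [1:6] "edcde" (len 5) => palindrome
  [2:5] "dcd" (len 3) => palindrome
  [4:7] "ded" (len 3) => palindrome
  [6:8] "dd" (len 2) => palindrome
Longest palindromic substring: "edcde" with length 5

5


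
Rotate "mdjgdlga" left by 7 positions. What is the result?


Input: "mdjgdlga", rotate left by 7
First 7 characters: "mdjgdlg"
Remaining characters: "a"
Concatenate remaining + first: "a" + "mdjgdlg" = "amdjgdlg"

amdjgdlg


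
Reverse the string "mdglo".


Input: mdglo
Reading characters right to left:
  Position 4: 'o'
  Position 3: 'l'
  Position 2: 'g'
  Position 1: 'd'
  Position 0: 'm'
Reversed: olgdm

olgdm


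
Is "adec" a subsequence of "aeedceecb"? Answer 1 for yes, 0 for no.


Check if "adec" is a subsequence of "aeedceecb"
Greedy scan:
  Position 0 ('a'): matches sub[0] = 'a'
  Position 1 ('e'): no match needed
  Position 2 ('e'): no match needed
  Position 3 ('d'): matches sub[1] = 'd'
  Position 4 ('c'): no match needed
  Position 5 ('e'): matches sub[2] = 'e'
  Position 6 ('e'): no match needed
  Position 7 ('c'): matches sub[3] = 'c'
  Position 8 ('b'): no match needed
All 4 characters matched => is a subsequence

1


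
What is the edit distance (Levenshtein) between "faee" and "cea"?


Computing edit distance: "faee" -> "cea"
DP table:
           c    e    a
      0    1    2    3
  f   1    1    2    3
  a   2    2    2    2
  e   3    3    2    3
  e   4    4    3    3
Edit distance = dp[4][3] = 3

3


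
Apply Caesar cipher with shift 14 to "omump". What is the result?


Caesar cipher: shift "omump" by 14
  'o' (pos 14) + 14 = pos 2 = 'c'
  'm' (pos 12) + 14 = pos 0 = 'a'
  'u' (pos 20) + 14 = pos 8 = 'i'
  'm' (pos 12) + 14 = pos 0 = 'a'
  'p' (pos 15) + 14 = pos 3 = 'd'
Result: caiad

caiad


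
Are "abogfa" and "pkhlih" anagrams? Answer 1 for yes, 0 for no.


Strings: "abogfa", "pkhlih"
Sorted first:  aabfgo
Sorted second: hhiklp
Differ at position 0: 'a' vs 'h' => not anagrams

0


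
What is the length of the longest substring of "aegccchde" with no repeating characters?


Input: "aegccchde"
Sliding window (track last position of each char):
  Position 0 ('a'): window [0,0] length 1 -- new best
  Position 1 ('e'): window [0,1] length 2 -- new best
  Position 2 ('g'): window [0,2] length 3 -- new best
  Position 3 ('c'): window [0,3] length 4 -- new best
  Position 4 ('c'): repeat (last at 3), move window start to 4
  Position 4 ('c'): window [4,4] length 1
  Position 5 ('c'): repeat (last at 4), move window start to 5
  Position 5 ('c'): window [5,5] length 1
  Position 6 ('h'): window [5,6] length 2
  Position 7 ('d'): window [5,7] length 3
  Position 8 ('e'): window [5,8] length 4
Longest substring with no repeats: "aegc" with length 4

4


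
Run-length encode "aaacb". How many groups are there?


Input: aaacb
Scanning for consecutive runs:
  Group 1: 'a' x 3 (positions 0-2)
  Group 2: 'c' x 1 (positions 3-3)
  Group 3: 'b' x 1 (positions 4-4)
Total groups: 3

3


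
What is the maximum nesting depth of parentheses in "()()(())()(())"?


Input: "()()(())()(())"
Tracking depth:
  Position 0 '(': depth becomes 1
  Position 1 ')': depth becomes 0
  Position 2 '(': depth becomes 1
  Position 3 ')': depth becomes 0
  Position 4 '(': depth becomes 1
  Position 5 '(': depth becomes 2
  Position 6 ')': depth becomes 1
  Position 7 ')': depth becomes 0
  Position 8 '(': depth becomes 1
  Position 9 ')': depth becomes 0
  Position 10 '(': depth becomes 1
  Position 11 '(': depth becomes 2
  Position 12 ')': depth becomes 1
  Position 13 ')': depth becomes 0
Maximum depth reached: 2

2


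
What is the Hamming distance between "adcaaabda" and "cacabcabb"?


Comparing "adcaaabda" and "cacabcabb" position by position:
  Position 0: 'a' vs 'c' => differ
  Position 1: 'd' vs 'a' => differ
  Position 2: 'c' vs 'c' => same
  Position 3: 'a' vs 'a' => same
  Position 4: 'a' vs 'b' => differ
  Position 5: 'a' vs 'c' => differ
  Position 6: 'b' vs 'a' => differ
  Position 7: 'd' vs 'b' => differ
  Position 8: 'a' vs 'b' => differ
Total differences (Hamming distance): 7

7


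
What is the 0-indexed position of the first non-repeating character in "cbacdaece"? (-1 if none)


Input: cbacdaece
Character frequencies:
  'a': 2
  'b': 1
  'c': 3
  'd': 1
  'e': 2
Scanning left to right for freq == 1:
  Position 0 ('c'): freq=3, skip
  Position 1 ('b'): unique! => answer = 1

1


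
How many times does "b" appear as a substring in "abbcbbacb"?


Searching for "b" in "abbcbbacb"
Scanning each position:
  Position 0: "a" => no
  Position 1: "b" => MATCH
  Position 2: "b" => MATCH
  Position 3: "c" => no
  Position 4: "b" => MATCH
  Position 5: "b" => MATCH
  Position 6: "a" => no
  Position 7: "c" => no
  Position 8: "b" => MATCH
Total occurrences: 5

5


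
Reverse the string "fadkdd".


Input: fadkdd
Reading characters right to left:
  Position 5: 'd'
  Position 4: 'd'
  Position 3: 'k'
  Position 2: 'd'
  Position 1: 'a'
  Position 0: 'f'
Reversed: ddkdaf

ddkdaf


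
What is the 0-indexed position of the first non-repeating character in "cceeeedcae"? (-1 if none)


Input: cceeeedcae
Character frequencies:
  'a': 1
  'c': 3
  'd': 1
  'e': 5
Scanning left to right for freq == 1:
  Position 0 ('c'): freq=3, skip
  Position 1 ('c'): freq=3, skip
  Position 2 ('e'): freq=5, skip
  Position 3 ('e'): freq=5, skip
  Position 4 ('e'): freq=5, skip
  Position 5 ('e'): freq=5, skip
  Position 6 ('d'): unique! => answer = 6

6


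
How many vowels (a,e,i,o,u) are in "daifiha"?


Input: daifiha
Checking each character:
  'd' at position 0: consonant
  'a' at position 1: vowel (running total: 1)
  'i' at position 2: vowel (running total: 2)
  'f' at position 3: consonant
  'i' at position 4: vowel (running total: 3)
  'h' at position 5: consonant
  'a' at position 6: vowel (running total: 4)
Total vowels: 4

4


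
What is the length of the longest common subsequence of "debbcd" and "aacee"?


LCS of "debbcd" and "aacee"
DP table:
           a    a    c    e    e
      0    0    0    0    0    0
  d   0    0    0    0    0    0
  e   0    0    0    0    1    1
  b   0    0    0    0    1    1
  b   0    0    0    0    1    1
  c   0    0    0    1    1    1
  d   0    0    0    1    1    1
LCS length = dp[6][5] = 1

1


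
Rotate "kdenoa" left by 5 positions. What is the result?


Input: "kdenoa", rotate left by 5
First 5 characters: "kdeno"
Remaining characters: "a"
Concatenate remaining + first: "a" + "kdeno" = "akdeno"

akdeno


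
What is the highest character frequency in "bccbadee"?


Input: bccbadee
Character counts:
  'a': 1
  'b': 2
  'c': 2
  'd': 1
  'e': 2
Maximum frequency: 2

2


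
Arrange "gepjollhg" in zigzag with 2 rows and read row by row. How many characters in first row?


Zigzag "gepjollhg" into 2 rows:
Placing characters:
  'g' => row 0
  'e' => row 1
  'p' => row 0
  'j' => row 1
  'o' => row 0
  'l' => row 1
  'l' => row 0
  'h' => row 1
  'g' => row 0
Rows:
  Row 0: "gpolg"
  Row 1: "ejlh"
First row length: 5

5


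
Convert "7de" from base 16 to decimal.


Input: "7de" in base 16
Positional expansion:
  Digit '7' (value 7) x 16^2 = 1792
  Digit 'd' (value 13) x 16^1 = 208
  Digit 'e' (value 14) x 16^0 = 14
Sum = 2014

2014


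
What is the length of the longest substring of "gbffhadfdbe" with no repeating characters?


Input: "gbffhadfdbe"
Sliding window (track last position of each char):
  Position 0 ('g'): window [0,0] length 1 -- new best
  Position 1 ('b'): window [0,1] length 2 -- new best
  Position 2 ('f'): window [0,2] length 3 -- new best
  Position 3 ('f'): repeat (last at 2), move window start to 3
  Position 3 ('f'): window [3,3] length 1
  Position 4 ('h'): window [3,4] length 2
  Position 5 ('a'): window [3,5] length 3
  Position 6 ('d'): window [3,6] length 4 -- new best
  Position 7 ('f'): repeat (last at 3), move window start to 4
  Position 7 ('f'): window [4,7] length 4
  Position 8 ('d'): repeat (last at 6), move window start to 7
  Position 8 ('d'): window [7,8] length 2
  Position 9 ('b'): window [7,9] length 3
  Position 10 ('e'): window [7,10] length 4
Longest substring with no repeats: "fhad" with length 4

4
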